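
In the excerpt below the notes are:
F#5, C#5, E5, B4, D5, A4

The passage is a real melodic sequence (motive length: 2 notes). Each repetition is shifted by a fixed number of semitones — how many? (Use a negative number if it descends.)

-2

The 2-note cells begin on F#5, E5, D5 — each down a 2nd from the last.
Counting half-steps from F#5 to E5: -2.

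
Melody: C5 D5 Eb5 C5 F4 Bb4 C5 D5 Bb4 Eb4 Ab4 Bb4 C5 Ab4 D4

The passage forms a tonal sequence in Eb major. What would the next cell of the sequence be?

Taking 5-note groups, the heads are C5, Bb4, Ab4: the pattern moves down a 2nd.
Statement 4 starts on G4 and keeps the same diatonic contour: G4 Ab4 Bb4 G4 C4.

G4 Ab4 Bb4 G4 C4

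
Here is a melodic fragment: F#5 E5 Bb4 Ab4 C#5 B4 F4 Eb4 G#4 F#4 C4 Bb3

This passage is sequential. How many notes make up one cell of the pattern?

4

Try groups of 4 (3 cells in 12 notes):
F#5 E5 Bb4 Ab4 | C#5 B4 F4 Eb4 | G#4 F#4 C4 Bb3
Each cell is the previous one down a 4th — so the unit is 4 notes.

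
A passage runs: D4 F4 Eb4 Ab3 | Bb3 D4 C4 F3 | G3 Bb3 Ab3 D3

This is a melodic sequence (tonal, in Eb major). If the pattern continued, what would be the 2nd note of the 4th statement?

The unit is 4 notes. Position-2 pitches of the 3 shown cells: F4, D4, Bb3.
From Bb3, down a 3rd gives G3.

G3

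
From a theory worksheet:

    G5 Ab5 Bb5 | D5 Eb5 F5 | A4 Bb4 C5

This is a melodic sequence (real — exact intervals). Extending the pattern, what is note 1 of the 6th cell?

The unit is 3 notes. Position-1 pitches of the 3 shown cells: G5, D5, A4.
Carrying that down a 4th forward: E4 → B3 → F#3.

F#3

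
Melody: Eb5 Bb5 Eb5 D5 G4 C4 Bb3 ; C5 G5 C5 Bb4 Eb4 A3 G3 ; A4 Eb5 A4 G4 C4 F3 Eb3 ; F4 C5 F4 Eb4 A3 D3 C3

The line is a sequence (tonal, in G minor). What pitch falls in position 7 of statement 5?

A2

Grouping in 7s, the 7th note of each cell is Bb3, G3, Eb3, C3.
From C3, down a 3rd gives A2.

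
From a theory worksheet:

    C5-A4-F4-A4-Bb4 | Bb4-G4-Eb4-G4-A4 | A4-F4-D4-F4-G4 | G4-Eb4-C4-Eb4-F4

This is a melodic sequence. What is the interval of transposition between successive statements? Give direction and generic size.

The 5-note cells begin on C5, Bb4, A4, G4 — each down a 2nd from the last.
From C5 to Bb4: down a 2nd.

down a 2nd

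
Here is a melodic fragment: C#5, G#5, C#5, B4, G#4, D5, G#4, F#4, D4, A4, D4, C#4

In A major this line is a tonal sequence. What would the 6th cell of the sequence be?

With a 4-note motive the entries are C#5, G#4, D4, each down a 4th from the previous.
Extending down a 4th: A3 → E3 → B2.
So cell 6 is B2 F#3 B2 A2.

B2 F#3 B2 A2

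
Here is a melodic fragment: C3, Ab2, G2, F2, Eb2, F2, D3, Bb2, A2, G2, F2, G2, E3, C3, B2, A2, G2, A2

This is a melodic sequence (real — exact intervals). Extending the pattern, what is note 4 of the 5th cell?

C#3

The unit is 6 notes. Position-4 pitches of the 3 shown cells: F2, G2, A2.
Extending up a 2nd: B2 → C#3.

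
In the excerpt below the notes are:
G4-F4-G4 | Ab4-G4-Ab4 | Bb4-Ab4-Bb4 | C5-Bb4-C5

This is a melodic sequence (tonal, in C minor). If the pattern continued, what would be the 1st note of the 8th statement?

G5

With 3-note cells, note 1 of each statement runs G4, Ab4, Bb4, C5.
Carrying that up a 2nd forward: D5 → Eb5 → F5 → G5.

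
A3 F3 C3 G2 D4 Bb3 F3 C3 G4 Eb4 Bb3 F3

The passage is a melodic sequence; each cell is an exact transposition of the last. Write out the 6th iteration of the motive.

Bb5 Gb5 Db5 Ab4

With a 4-note motive the entries are A3, D4, G4, each up a 4th from the previous.
Continuing the starts: C5 → F5 → Bb5.
So cell 6 is Bb5 Gb5 Db5 Ab4.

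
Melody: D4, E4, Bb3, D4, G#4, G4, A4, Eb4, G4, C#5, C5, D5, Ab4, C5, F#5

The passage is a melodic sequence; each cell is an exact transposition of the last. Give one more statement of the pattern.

F5 G5 Db5 F5 B5

Taking 5-note groups, the heads are D4, G4, C5: the pattern moves up a 4th.
So cell 4 is F5 G5 Db5 F5 B5.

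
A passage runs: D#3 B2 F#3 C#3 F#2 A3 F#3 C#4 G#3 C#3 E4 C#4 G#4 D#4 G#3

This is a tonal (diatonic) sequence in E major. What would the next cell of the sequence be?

B4 G#4 D#5 A4 D#4

The 5-note cells begin on D#3, A3, E4 — each up a 5th from the last.
Statement 4 starts on B4 and keeps the same diatonic contour: B4 G#4 D#5 A4 D#4.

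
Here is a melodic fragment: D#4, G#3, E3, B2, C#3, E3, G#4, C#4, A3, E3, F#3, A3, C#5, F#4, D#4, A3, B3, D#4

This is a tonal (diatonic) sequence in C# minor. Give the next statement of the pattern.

F#5 B4 G#4 D#4 E4 G#4

With a 6-note motive the entries are D#4, G#4, C#5, each up a 4th from the previous.
So cell 4 is F#5 B4 G#4 D#4 E4 G#4.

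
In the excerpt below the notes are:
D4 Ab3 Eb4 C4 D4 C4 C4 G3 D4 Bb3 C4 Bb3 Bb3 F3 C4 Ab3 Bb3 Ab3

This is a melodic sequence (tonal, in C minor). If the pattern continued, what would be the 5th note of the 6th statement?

F3

The unit is 6 notes. Position-5 pitches of the 3 shown cells: D4, C4, Bb3.
Each moves down a 2nd. Continuing: Ab3 → G3 → F3.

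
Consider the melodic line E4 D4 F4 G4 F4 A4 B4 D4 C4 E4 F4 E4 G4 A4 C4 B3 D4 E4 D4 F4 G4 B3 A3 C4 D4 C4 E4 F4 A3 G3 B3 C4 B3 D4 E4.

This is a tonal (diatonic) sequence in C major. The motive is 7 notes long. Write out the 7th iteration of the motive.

F3 E3 G3 A3 G3 B3 C4

The 7-note cells begin on E4, D4, C4, B3, A3 — each down a 2nd from the last.
Continuing the starts: G3 → F3.
Statement 7 starts on F3 and keeps the same diatonic contour: F3 E3 G3 A3 G3 B3 C4.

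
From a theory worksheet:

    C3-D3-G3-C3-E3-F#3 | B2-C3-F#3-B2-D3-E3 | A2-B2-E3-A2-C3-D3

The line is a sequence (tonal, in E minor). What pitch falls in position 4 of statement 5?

F#2

The unit is 6 notes. Position-4 pitches of the 3 shown cells: C3, B2, A2.
Extending down a 2nd: G2 → F#2.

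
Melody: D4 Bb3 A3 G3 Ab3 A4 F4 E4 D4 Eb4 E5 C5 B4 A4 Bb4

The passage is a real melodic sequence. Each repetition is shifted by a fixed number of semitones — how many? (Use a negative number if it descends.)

7

Unit = 5 notes; the statements start on D4, A4, E5, moving up a 5th each time.
D4 to A4 spans +7 semitones.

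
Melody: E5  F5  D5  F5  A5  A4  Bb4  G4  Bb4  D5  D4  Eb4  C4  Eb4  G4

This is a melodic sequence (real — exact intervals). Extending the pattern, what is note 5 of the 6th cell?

Bb2

The unit is 5 notes. Position-5 pitches of the 3 shown cells: A5, D5, G4.
Extending down a 5th: C4 → F3 → Bb2.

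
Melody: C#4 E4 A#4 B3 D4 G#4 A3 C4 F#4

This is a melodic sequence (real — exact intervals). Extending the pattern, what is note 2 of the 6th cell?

Grouping in 3s, the 2nd note of each cell is E4, D4, C4.
Extending down a 2nd: Bb3 → Ab3 → Gb3.

Gb3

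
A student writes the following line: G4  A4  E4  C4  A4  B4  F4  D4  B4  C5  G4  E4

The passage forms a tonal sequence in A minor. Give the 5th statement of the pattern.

D5 E5 B4 G4

Unit = 4 notes; the statements start on G4, A4, B4, moving up a 2nd each time.
Carrying on: C5 → D5.
Statement 5 starts on D5 and keeps the same diatonic contour: D5 E5 B4 G4.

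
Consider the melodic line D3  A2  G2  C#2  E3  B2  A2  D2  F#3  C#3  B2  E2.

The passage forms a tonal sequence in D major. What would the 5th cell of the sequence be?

A3 E3 D3 G2

Taking 4-note groups, the heads are D3, E3, F#3: the pattern moves up a 2nd.
Extending up a 2nd: G3 → A3.
From A3 the diatonic shape gives A3 E3 D3 G2.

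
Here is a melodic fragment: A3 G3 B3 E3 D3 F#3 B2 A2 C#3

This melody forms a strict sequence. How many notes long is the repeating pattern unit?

3

There are 9 notes; a 3-note unit gives 3 cells:
A3 G3 B3 | E3 D3 F#3 | B2 A2 C#3
Each cell is the previous one down a 4th — so the unit is 3 notes.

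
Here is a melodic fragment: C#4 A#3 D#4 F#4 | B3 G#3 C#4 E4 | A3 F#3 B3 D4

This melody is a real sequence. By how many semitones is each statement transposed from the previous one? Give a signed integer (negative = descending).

-2

Taking 4-note groups, the heads are C#4, B3, A3: the pattern moves down a 2nd.
C#4 to B3 spans -2 semitones.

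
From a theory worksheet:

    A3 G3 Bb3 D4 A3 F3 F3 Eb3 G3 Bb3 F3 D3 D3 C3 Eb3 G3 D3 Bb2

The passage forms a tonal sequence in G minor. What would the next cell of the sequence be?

Bb2 A2 C3 Eb3 Bb2 G2

Taking 6-note groups, the heads are A3, F3, D3: the pattern moves down a 3rd.
Statement 4 starts on Bb2 and keeps the same diatonic contour: Bb2 A2 C3 Eb3 Bb2 G2.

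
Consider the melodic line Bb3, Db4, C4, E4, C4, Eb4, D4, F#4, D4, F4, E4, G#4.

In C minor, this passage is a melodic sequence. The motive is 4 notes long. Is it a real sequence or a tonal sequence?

Each cell has the same semitone pattern (3, -1, 4) — intervals are preserved exactly.
And Db4 lies outside C minor, so the sequence is real rather than tonal.

real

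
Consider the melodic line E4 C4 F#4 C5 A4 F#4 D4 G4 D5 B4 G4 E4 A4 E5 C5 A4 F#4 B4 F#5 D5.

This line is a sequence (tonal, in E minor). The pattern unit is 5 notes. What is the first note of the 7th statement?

The 5-note cells begin on E4, F#4, G4, A4 — each up a 2nd from the last.
Extending the heads up a 2nd: B4 → C5 → D5.

D5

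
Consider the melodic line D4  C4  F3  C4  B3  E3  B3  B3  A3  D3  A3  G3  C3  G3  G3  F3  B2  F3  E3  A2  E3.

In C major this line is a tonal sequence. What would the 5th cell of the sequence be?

With a 7-note motive the entries are D4, B3, G3, each down a 3rd from the previous.
Extending down a 3rd: E3 → C3.
So cell 5 is C3 B2 E2 B2 A2 D2 A2.

C3 B2 E2 B2 A2 D2 A2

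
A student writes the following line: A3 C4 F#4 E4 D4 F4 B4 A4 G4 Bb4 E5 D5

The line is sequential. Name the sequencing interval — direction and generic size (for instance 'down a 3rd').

up a 4th

Unit = 4 notes; the statements start on A3, D4, G4, moving up a 4th each time.
A3 to D4 is up a 4th.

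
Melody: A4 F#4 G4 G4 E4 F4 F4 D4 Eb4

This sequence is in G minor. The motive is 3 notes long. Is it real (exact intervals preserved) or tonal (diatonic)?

Each cell has the same semitone pattern (-3, 1) — intervals are preserved exactly.
And F#4 lies outside G minor, so the sequence is real rather than tonal.

real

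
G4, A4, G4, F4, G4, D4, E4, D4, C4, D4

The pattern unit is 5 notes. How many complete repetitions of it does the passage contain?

2

10 notes in groups of 5 gives 10/5 = 2 statements.
Starts: G4, D4 — each down a 4th.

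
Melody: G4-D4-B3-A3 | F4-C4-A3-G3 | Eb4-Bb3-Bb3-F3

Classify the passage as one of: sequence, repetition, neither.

neither

Note 3 of cell 3 is Bb3; if this were a sequence it would be G3. No unit length gives a consistent transposition pattern.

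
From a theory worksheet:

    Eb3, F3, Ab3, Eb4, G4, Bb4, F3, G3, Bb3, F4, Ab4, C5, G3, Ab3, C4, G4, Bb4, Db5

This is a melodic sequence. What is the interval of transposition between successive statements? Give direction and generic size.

Unit = 6 notes; the statements start on Eb3, F3, G3, moving up a 2nd each time.
From Eb3 to F3: up a 2nd.

up a 2nd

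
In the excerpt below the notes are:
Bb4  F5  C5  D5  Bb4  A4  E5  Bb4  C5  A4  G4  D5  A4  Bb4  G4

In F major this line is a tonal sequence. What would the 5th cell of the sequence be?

With a 5-note motive the entries are Bb4, A4, G4, each down a 2nd from the previous.
Extending down a 2nd: F4 → E4.
From E4 the diatonic shape gives E4 Bb4 F4 G4 E4.

E4 Bb4 F4 G4 E4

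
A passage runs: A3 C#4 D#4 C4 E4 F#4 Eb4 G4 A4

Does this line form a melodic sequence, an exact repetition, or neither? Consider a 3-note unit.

sequence

Each 3-note cell is the previous one transposed up a 3rd.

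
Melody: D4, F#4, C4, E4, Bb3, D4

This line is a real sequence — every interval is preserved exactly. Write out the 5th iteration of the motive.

Gb3 Bb3

With a 2-note motive the entries are D4, C4, Bb3, each down a 2nd from the previous.
Extending down a 2nd: Ab3 → Gb3.
From Gb3 the exact shape gives Gb3 Bb3.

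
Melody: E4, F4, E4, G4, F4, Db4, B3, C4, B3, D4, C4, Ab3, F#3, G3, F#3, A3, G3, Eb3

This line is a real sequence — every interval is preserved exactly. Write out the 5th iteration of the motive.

Taking 6-note groups, the heads are E4, B3, F#3: the pattern moves down a 4th.
Continuing the starts: C#3 → G#2.
So cell 5 is G#2 A2 G#2 B2 A2 F2.

G#2 A2 G#2 B2 A2 F2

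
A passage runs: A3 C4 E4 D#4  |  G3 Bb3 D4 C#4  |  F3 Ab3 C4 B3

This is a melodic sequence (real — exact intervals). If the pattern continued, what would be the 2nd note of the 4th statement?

The unit is 4 notes. Position-2 pitches of the 3 shown cells: C4, Bb3, Ab3.
One more down a 2nd gives Gb3.

Gb3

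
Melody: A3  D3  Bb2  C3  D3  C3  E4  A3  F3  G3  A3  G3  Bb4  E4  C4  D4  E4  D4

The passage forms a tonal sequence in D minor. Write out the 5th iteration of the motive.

Taking 6-note groups, the heads are A3, E4, Bb4: the pattern moves up a 5th.
Carrying on: F5 → C6.
So cell 5 is C6 F5 D5 E5 F5 E5.

C6 F5 D5 E5 F5 E5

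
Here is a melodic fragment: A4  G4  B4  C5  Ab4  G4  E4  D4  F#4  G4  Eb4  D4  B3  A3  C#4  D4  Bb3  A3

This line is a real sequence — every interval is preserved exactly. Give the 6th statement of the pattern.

With a 6-note motive the entries are A4, E4, B3, each down a 4th from the previous.
Continuing the starts: F#3 → C#3 → G#2.
From G#2 the exact shape gives G#2 F#2 A#2 B2 G2 F#2.

G#2 F#2 A#2 B2 G2 F#2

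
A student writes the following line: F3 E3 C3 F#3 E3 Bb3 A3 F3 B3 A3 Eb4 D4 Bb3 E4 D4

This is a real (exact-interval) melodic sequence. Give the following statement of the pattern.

Unit = 5 notes; the statements start on F3, Bb3, Eb4, moving up a 4th each time.
Statement 4 starts on Ab4 and keeps the same exact contour: Ab4 G4 Eb4 A4 G4.

Ab4 G4 Eb4 A4 G4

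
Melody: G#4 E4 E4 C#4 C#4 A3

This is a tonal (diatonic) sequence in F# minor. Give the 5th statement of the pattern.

F#3 D3

Unit = 2 notes; the statements start on G#4, E4, C#4, moving down a 3rd each time.
Extending down a 3rd: A3 → F#3.
From F#3 the diatonic shape gives F#3 D3.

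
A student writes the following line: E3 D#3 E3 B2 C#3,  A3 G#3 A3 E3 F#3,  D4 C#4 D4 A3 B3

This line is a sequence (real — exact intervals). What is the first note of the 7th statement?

Taking 5-note groups, the heads are E3, A3, D4: the pattern moves up a 4th.
Continuing: G4 → C5 → F5 → Bb5. Statement 7 starts on Bb5.

Bb5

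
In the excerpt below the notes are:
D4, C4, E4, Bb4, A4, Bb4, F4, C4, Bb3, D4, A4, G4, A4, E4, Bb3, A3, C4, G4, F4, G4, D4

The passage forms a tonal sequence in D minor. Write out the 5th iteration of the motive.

G3 F3 A3 E4 D4 E4 Bb3

The 7-note cells begin on D4, C4, Bb3 — each down a 2nd from the last.
Extending down a 2nd: A3 → G3.
Statement 5 starts on G3 and keeps the same diatonic contour: G3 F3 A3 E4 D4 E4 Bb3.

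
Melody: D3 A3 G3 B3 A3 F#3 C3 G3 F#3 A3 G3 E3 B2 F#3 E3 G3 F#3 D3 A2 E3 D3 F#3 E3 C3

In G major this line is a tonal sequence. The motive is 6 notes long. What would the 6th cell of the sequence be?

F#2 C3 B2 D3 C3 A2

With a 6-note motive the entries are D3, C3, B2, A2, each down a 2nd from the previous.
Carrying on: G2 → F#2.
Statement 6 starts on F#2 and keeps the same diatonic contour: F#2 C3 B2 D3 C3 A2.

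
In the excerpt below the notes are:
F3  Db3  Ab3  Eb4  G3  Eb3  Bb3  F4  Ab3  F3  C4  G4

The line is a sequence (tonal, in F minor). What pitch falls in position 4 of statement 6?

With 4-note cells, note 4 of each statement runs Eb4, F4, G4.
Each moves up a 2nd. Continuing: Ab4 → Bb4 → C5.

C5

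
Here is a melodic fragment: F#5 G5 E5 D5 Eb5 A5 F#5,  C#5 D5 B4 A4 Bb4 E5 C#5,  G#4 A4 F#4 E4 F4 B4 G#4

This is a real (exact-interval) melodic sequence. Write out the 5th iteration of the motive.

A#3 B3 G#3 F#3 G3 C#4 A#3

With a 7-note motive the entries are F#5, C#5, G#4, each down a 4th from the previous.
Carrying on: D#4 → A#3.
From A#3 the exact shape gives A#3 B3 G#3 F#3 G3 C#4 A#3.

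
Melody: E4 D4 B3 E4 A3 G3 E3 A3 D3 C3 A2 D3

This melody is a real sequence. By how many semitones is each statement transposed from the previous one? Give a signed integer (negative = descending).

-7

The 4-note cells begin on E4, A3, D3 — each down a 5th from the last.
E4→A3 is 57 − 64 = -7 semitones.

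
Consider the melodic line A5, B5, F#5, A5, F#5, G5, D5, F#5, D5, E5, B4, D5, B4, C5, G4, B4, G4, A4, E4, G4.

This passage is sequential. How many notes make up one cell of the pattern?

4

Try groups of 4 (5 cells in 20 notes):
A5 B5 F#5 A5 | F#5 G5 D5 F#5 | D5 E5 B4 D5 | B4 C5 G4 B4 | G4 A4 E4 G4
Each cell is the previous one down a 3rd — so the unit is 4 notes.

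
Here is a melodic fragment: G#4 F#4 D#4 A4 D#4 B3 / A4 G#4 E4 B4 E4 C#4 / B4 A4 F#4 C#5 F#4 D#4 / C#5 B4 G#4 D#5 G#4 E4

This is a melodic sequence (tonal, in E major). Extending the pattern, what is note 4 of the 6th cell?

The unit is 6 notes. Position-4 pitches of the 4 shown cells: A4, B4, C#5, D#5.
Carrying that up a 2nd forward: E5 → F#5.

F#5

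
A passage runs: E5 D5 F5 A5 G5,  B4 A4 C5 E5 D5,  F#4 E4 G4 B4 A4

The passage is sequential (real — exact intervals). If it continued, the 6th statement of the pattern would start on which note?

D#3

Taking 5-note groups, the heads are E5, B4, F#4: the pattern moves down a 4th.
Extending the heads down a 4th: C#4 → G#3 → D#3.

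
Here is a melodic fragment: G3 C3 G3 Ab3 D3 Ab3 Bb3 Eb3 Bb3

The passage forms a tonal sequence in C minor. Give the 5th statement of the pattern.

D4 G3 D4

Taking 3-note groups, the heads are G3, Ab3, Bb3: the pattern moves up a 2nd.
Carrying on: C4 → D4.
From D4 the diatonic shape gives D4 G3 D4.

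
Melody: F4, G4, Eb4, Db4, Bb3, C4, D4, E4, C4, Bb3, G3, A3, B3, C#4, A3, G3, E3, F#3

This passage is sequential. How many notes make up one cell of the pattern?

There are 18 notes; a 6-note unit gives 3 cells:
F4 G4 Eb4 Db4 Bb3 C4 | D4 E4 C4 Bb3 G3 A3 | B3 C#4 A3 G3 E3 F#3
Each cell is the previous one down a 3rd — so the unit is 6 notes.

6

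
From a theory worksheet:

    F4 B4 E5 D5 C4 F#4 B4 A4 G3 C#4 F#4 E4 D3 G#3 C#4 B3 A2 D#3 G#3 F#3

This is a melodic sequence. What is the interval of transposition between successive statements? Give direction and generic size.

down a 4th

The 4-note cells begin on F4, C4, G3, D3, A2 — each down a 4th from the last.
From F4 to C4: down a 4th.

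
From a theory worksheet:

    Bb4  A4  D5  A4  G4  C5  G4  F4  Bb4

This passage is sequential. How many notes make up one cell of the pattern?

3

There are 9 notes; a 3-note unit gives 3 cells:
Bb4 A4 D5 | A4 G4 C5 | G4 F4 Bb4
Every group is a transposition down a 2nd of the one before; no shorter unit works.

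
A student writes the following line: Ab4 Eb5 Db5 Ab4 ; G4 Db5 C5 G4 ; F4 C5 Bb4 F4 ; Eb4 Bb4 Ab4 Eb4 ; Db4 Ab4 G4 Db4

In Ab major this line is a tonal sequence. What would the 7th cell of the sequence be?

Bb3 F4 Eb4 Bb3

Taking 4-note groups, the heads are Ab4, G4, F4, Eb4, Db4: the pattern moves down a 2nd.
Continuing the starts: C4 → Bb3.
From Bb3 the diatonic shape gives Bb3 F4 Eb4 Bb3.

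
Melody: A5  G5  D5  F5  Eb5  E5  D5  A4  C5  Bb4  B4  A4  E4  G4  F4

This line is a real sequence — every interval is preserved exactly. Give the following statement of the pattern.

F#4 E4 B3 D4 C4

Taking 5-note groups, the heads are A5, E5, B4: the pattern moves down a 4th.
Statement 4 starts on F#4 and keeps the same exact contour: F#4 E4 B3 D4 C4.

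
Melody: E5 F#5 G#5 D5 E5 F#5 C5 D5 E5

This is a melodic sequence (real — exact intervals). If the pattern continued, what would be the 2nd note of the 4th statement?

C5

Grouping in 3s, the 2nd note of each cell is F#5, E5, D5.
Each moves down a 2nd; the next is C5.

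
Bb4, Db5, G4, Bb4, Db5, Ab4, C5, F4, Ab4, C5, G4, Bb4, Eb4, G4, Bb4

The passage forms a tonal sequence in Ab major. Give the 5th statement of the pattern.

Taking 5-note groups, the heads are Bb4, Ab4, G4: the pattern moves down a 2nd.
Continuing the starts: F4 → Eb4.
So cell 5 is Eb4 G4 C4 Eb4 G4.

Eb4 G4 C4 Eb4 G4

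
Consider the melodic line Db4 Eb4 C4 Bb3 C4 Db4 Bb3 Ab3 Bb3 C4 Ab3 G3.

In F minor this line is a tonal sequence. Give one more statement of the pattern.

Unit = 4 notes; the statements start on Db4, C4, Bb3, moving down a 2nd each time.
From Ab3 the diatonic shape gives Ab3 Bb3 G3 F3.

Ab3 Bb3 G3 F3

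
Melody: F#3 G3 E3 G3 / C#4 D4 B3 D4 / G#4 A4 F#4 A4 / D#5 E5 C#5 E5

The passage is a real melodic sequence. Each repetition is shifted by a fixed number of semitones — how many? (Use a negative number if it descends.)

Taking 4-note groups, the heads are F#3, C#4, G#4, D#5: the pattern moves up a 5th.
Counting half-steps from F#3 to C#4: 7.

7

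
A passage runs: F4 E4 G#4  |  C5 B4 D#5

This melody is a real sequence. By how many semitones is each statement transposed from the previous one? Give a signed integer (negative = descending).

7

The 3-note cells begin on F4, C5 — each up a 5th from the last.
F4→C5 is 72 − 65 = 7 semitones.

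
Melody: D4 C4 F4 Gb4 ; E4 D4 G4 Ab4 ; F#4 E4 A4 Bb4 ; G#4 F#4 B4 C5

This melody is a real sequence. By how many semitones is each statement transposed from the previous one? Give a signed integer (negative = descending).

Unit = 4 notes; the statements start on D4, E4, F#4, G#4, moving up a 2nd each time.
D4 to E4 spans +2 semitones.

2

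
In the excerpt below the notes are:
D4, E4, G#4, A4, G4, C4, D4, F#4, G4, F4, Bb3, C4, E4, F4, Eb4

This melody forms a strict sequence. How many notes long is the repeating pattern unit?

Try groups of 5 (3 cells in 15 notes):
D4 E4 G#4 A4 G4 | C4 D4 F#4 G4 F4 | Bb3 C4 E4 F4 Eb4
Every group is a transposition down a 2nd of the one before; no shorter unit works.

5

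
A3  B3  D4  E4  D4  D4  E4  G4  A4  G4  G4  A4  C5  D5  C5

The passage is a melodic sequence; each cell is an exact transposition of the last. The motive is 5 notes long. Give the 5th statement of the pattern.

With a 5-note motive the entries are A3, D4, G4, each up a 4th from the previous.
Continuing the starts: C5 → F5.
From F5 the exact shape gives F5 G5 Bb5 C6 Bb5.

F5 G5 Bb5 C6 Bb5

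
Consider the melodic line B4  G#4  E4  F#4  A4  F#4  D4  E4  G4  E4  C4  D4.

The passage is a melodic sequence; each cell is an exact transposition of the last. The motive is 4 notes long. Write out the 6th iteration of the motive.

Db4 Bb3 Gb3 Ab3

With a 4-note motive the entries are B4, A4, G4, each down a 2nd from the previous.
Continuing the starts: F4 → Eb4 → Db4.
From Db4 the exact shape gives Db4 Bb3 Gb3 Ab3.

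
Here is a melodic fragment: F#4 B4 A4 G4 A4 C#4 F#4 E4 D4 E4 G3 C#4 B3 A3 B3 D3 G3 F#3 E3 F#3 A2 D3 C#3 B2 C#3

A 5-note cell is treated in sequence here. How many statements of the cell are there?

25 notes in groups of 5 gives 25/5 = 5 statements.
Starts: F#4, C#4, G3, D3, A2 — each down a 4th.

5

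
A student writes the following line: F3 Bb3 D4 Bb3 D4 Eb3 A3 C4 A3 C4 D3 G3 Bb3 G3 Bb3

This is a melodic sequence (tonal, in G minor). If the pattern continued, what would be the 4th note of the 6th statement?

With 5-note cells, note 4 of each statement runs Bb3, A3, G3.
Extending down a 2nd: F3 → Eb3 → D3.

D3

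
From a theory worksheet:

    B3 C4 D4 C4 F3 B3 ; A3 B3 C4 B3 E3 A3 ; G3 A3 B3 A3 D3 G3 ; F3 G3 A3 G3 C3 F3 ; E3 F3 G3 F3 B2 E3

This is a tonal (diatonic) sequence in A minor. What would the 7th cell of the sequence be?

C3 D3 E3 D3 G2 C3

Unit = 6 notes; the statements start on B3, A3, G3, F3, E3, moving down a 2nd each time.
Extending down a 2nd: D3 → C3.
So cell 7 is C3 D3 E3 D3 G2 C3.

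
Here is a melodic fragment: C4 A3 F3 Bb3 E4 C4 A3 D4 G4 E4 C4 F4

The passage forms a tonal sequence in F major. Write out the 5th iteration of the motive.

With a 4-note motive the entries are C4, E4, G4, each up a 3rd from the previous.
Carrying on: Bb4 → D5.
Statement 5 starts on D5 and keeps the same diatonic contour: D5 Bb4 G4 C5.

D5 Bb4 G4 C5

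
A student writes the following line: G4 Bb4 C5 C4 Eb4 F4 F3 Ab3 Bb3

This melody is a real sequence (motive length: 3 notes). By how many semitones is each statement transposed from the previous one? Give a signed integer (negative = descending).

-7

Taking 3-note groups, the heads are G4, C4, F3: the pattern moves down a 5th.
G4→C4 is 60 − 67 = -7 semitones.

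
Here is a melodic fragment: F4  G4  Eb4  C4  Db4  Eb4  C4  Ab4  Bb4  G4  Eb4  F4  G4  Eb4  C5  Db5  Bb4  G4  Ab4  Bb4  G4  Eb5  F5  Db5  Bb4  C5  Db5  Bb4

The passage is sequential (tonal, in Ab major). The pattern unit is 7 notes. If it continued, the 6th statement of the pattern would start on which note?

Unit = 7 notes; the statements start on F4, Ab4, C5, Eb5, moving up a 3rd each time.
Extending the heads up a 3rd: G5 → Bb5.

Bb5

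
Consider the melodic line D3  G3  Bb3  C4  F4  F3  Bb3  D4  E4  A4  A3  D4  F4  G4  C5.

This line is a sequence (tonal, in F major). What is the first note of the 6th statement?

G4

Taking 5-note groups, the heads are D3, F3, A3: the pattern moves up a 3rd.
Continuing: C4 → E4 → G4. Statement 6 starts on G4.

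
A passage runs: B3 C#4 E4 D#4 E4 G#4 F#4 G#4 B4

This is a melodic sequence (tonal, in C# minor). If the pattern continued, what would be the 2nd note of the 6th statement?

Grouping in 3s, the 2nd note of each cell is C#4, E4, G#4.
Each moves up a 3rd. Continuing: B4 → D#5 → F#5.

F#5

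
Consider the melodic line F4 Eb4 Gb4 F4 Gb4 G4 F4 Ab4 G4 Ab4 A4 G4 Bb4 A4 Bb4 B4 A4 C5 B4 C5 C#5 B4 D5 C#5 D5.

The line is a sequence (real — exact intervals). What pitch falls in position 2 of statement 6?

The unit is 5 notes. Position-2 pitches of the 5 shown cells: Eb4, F4, G4, A4, B4.
From B4, up a 2nd gives C#5.

C#5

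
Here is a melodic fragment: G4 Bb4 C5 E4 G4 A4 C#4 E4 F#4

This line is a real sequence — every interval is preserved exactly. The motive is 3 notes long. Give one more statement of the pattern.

A#3 C#4 D#4

The 3-note cells begin on G4, E4, C#4 — each down a 3rd from the last.
Statement 4 starts on A#3 and keeps the same exact contour: A#3 C#4 D#4.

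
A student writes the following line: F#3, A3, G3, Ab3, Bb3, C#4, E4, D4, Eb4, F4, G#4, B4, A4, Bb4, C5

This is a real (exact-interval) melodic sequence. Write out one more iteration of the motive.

D#5 F#5 E5 F5 G5

With a 5-note motive the entries are F#3, C#4, G#4, each up a 5th from the previous.
Statement 4 starts on D#5 and keeps the same exact contour: D#5 F#5 E5 F5 G5.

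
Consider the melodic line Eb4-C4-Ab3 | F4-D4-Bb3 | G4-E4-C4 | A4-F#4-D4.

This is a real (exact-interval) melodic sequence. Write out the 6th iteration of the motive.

With a 3-note motive the entries are Eb4, F4, G4, A4, each up a 2nd from the previous.
Continuing the starts: B4 → C#5.
Statement 6 starts on C#5 and keeps the same exact contour: C#5 A#4 F#4.

C#5 A#4 F#4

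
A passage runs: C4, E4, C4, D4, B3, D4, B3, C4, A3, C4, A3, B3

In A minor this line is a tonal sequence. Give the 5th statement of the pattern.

The 4-note cells begin on C4, B3, A3 — each down a 2nd from the last.
Carrying on: G3 → F3.
From F3 the diatonic shape gives F3 A3 F3 G3.

F3 A3 F3 G3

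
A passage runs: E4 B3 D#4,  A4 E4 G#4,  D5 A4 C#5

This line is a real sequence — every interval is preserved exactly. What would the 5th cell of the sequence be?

C6 G5 B5

The 3-note cells begin on E4, A4, D5 — each up a 4th from the last.
Extending up a 4th: G5 → C6.
So cell 5 is C6 G5 B5.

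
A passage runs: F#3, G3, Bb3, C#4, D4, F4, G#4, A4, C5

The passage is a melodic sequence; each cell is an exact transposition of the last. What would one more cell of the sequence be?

D#5 E5 G5

Taking 3-note groups, the heads are F#3, C#4, G#4: the pattern moves up a 5th.
From D#5 the exact shape gives D#5 E5 G5.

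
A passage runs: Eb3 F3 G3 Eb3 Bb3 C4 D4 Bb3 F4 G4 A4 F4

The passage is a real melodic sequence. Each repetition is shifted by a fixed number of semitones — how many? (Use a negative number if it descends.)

Unit = 4 notes; the statements start on Eb3, Bb3, F4, moving up a 5th each time.
Eb3→Bb3 is 58 − 51 = 7 semitones.

7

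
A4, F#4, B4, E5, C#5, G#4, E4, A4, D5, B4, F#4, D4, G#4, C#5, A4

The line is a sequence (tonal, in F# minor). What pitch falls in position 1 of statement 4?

The unit is 5 notes. Position-1 pitches of the 3 shown cells: A4, G#4, F#4.
One more down a 2nd gives E4.

E4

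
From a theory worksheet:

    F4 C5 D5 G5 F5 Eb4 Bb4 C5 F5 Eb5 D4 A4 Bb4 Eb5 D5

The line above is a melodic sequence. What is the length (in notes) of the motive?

5

15 notes total. Splitting into 3 groups of 5:
F4 C5 D5 G5 F5 | Eb4 Bb4 C5 F5 Eb5 | D4 A4 Bb4 Eb5 D5
Each cell is the previous one down a 2nd — so the unit is 5 notes.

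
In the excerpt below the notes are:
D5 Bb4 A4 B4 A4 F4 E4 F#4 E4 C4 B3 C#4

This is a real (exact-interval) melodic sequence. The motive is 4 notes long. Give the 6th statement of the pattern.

The 4-note cells begin on D5, A4, E4 — each down a 4th from the last.
Carrying on: B3 → F#3 → C#3.
So cell 6 is C#3 A2 G#2 A#2.

C#3 A2 G#2 A#2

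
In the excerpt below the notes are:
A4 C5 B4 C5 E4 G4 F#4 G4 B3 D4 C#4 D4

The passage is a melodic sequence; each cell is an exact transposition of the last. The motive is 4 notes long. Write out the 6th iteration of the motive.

Unit = 4 notes; the statements start on A4, E4, B3, moving down a 4th each time.
Continuing the starts: F#3 → C#3 → G#2.
From G#2 the exact shape gives G#2 B2 A#2 B2.

G#2 B2 A#2 B2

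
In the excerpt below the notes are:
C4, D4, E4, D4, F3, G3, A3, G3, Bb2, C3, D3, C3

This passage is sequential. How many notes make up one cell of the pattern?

There are 12 notes; a 4-note unit gives 3 cells:
C4 D4 E4 D4 | F3 G3 A3 G3 | Bb2 C3 D3 C3
That's a consistent down a 5th shift per cell, and no other grouping gives one.

4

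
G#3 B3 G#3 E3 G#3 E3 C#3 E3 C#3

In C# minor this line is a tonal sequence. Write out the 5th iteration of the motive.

Unit = 3 notes; the statements start on G#3, E3, C#3, moving down a 3rd each time.
Continuing the starts: A2 → F#2.
From F#2 the diatonic shape gives F#2 A2 F#2.

F#2 A2 F#2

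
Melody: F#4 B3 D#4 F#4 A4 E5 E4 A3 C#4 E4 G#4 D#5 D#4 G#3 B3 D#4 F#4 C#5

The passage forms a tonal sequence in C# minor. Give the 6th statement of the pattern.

With a 6-note motive the entries are F#4, E4, D#4, each down a 2nd from the previous.
Continuing the starts: C#4 → B3 → A3.
So cell 6 is A3 D#3 F#3 A3 C#4 G#4.

A3 D#3 F#3 A3 C#4 G#4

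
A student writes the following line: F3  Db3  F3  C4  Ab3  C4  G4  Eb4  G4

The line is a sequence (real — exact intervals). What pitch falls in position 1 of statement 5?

A5

The unit is 3 notes. Position-1 pitches of the 3 shown cells: F3, C4, G4.
Each moves up a 5th. Continuing: D5 → A5.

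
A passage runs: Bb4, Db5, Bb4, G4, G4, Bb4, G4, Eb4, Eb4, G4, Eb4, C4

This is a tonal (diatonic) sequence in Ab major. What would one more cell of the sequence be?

The 4-note cells begin on Bb4, G4, Eb4 — each down a 3rd from the last.
From C4 the diatonic shape gives C4 Eb4 C4 Ab3.

C4 Eb4 C4 Ab3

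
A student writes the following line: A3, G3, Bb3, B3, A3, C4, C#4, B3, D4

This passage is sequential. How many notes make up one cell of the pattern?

3

9 notes total. Splitting into 3 groups of 3:
A3 G3 Bb3 | B3 A3 C4 | C#4 B3 D4
That's a consistent up a 2nd shift per cell, and no other grouping gives one.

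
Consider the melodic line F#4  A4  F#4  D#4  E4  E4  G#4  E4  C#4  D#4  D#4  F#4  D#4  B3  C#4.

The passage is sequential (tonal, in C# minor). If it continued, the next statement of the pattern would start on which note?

Taking 5-note groups, the heads are F#4, E4, D#4: the pattern moves down a 2nd.
One more step down a 2nd gives C#4.

C#4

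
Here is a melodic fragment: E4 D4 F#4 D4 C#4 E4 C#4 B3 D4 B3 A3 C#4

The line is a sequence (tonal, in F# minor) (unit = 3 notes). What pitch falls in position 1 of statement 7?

F#3

With 3-note cells, note 1 of each statement runs E4, D4, C#4, B3.
Each moves down a 2nd. Continuing: A3 → G#3 → F#3.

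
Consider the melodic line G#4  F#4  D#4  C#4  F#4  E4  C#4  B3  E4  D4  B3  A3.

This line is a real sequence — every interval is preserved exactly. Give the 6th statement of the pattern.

Bb3 Ab3 F3 Eb3

With a 4-note motive the entries are G#4, F#4, E4, each down a 2nd from the previous.
Continuing the starts: D4 → C4 → Bb3.
Statement 6 starts on Bb3 and keeps the same exact contour: Bb3 Ab3 F3 Eb3.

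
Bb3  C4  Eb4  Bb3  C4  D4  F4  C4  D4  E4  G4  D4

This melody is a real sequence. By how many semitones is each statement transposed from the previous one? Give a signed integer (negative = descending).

Unit = 4 notes; the statements start on Bb3, C4, D4, moving up a 2nd each time.
Counting half-steps from Bb3 to C4: 2.

2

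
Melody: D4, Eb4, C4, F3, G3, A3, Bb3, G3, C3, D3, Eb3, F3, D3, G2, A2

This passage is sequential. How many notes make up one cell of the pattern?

5

15 notes total. Splitting into 3 groups of 5:
D4 Eb4 C4 F3 G3 | A3 Bb3 G3 C3 D3 | Eb3 F3 D3 G2 A2
Every group is a transposition down a 4th of the one before; no shorter unit works.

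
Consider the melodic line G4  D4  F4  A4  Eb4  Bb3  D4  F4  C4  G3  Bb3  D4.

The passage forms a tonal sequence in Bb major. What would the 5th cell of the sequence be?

F3 C3 Eb3 G3

The 4-note cells begin on G4, Eb4, C4 — each down a 3rd from the last.
Continuing the starts: A3 → F3.
Statement 5 starts on F3 and keeps the same diatonic contour: F3 C3 Eb3 G3.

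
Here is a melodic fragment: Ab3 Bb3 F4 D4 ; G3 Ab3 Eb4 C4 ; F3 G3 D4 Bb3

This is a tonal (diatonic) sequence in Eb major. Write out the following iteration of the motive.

Taking 4-note groups, the heads are Ab3, G3, F3: the pattern moves down a 2nd.
So cell 4 is Eb3 F3 C4 Ab3.

Eb3 F3 C4 Ab3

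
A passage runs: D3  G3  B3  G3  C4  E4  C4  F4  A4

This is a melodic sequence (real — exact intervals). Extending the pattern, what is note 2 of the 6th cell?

Grouping in 3s, the 2nd note of each cell is G3, C4, F4.
Each moves up a 4th. Continuing: Bb4 → Eb5 → Ab5.

Ab5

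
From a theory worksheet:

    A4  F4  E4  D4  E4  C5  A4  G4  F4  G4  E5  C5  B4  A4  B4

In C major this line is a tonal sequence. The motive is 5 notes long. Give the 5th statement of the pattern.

B5 G5 F5 E5 F5

With a 5-note motive the entries are A4, C5, E5, each up a 3rd from the previous.
Continuing the starts: G5 → B5.
From B5 the diatonic shape gives B5 G5 F5 E5 F5.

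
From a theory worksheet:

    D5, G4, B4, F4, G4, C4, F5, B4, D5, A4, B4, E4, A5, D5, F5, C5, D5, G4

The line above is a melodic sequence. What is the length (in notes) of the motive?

6

There are 18 notes; a 6-note unit gives 3 cells:
D5 G4 B4 F4 G4 C4 | F5 B4 D5 A4 B4 E4 | A5 D5 F5 C5 D5 G4
Each cell is the previous one up a 3rd — so the unit is 6 notes.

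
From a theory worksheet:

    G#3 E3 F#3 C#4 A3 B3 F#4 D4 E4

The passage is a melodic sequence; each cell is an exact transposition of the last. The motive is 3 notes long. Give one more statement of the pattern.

B4 G4 A4

Taking 3-note groups, the heads are G#3, C#4, F#4: the pattern moves up a 4th.
From B4 the exact shape gives B4 G4 A4.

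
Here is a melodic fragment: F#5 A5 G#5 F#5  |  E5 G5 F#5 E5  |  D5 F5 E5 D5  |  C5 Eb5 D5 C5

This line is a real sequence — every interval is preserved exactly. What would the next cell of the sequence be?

Bb4 Db5 C5 Bb4

Unit = 4 notes; the statements start on F#5, E5, D5, C5, moving down a 2nd each time.
From Bb4 the exact shape gives Bb4 Db5 C5 Bb4.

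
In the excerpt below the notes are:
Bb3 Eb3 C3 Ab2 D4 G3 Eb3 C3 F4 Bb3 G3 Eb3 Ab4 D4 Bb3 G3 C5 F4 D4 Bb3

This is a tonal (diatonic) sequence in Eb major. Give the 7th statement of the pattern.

G5 C5 Ab4 F4

Unit = 4 notes; the statements start on Bb3, D4, F4, Ab4, C5, moving up a 3rd each time.
Carrying on: Eb5 → G5.
Statement 7 starts on G5 and keeps the same diatonic contour: G5 C5 Ab4 F4.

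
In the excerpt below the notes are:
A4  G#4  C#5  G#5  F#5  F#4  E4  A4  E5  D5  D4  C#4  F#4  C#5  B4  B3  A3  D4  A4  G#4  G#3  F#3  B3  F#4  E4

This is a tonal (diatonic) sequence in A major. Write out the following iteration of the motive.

The 5-note cells begin on A4, F#4, D4, B3, G#3 — each down a 3rd from the last.
Statement 6 starts on E3 and keeps the same diatonic contour: E3 D3 G#3 D4 C#4.

E3 D3 G#3 D4 C#4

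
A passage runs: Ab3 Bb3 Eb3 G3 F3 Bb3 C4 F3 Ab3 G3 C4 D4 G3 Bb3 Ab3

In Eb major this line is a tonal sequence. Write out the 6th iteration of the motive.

F4 G4 C4 Eb4 D4

Taking 5-note groups, the heads are Ab3, Bb3, C4: the pattern moves up a 2nd.
Extending up a 2nd: D4 → Eb4 → F4.
Statement 6 starts on F4 and keeps the same diatonic contour: F4 G4 C4 Eb4 D4.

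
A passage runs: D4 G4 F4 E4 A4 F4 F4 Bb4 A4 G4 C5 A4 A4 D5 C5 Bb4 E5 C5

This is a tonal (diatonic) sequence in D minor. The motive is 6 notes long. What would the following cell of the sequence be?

C5 F5 E5 D5 G5 E5

With a 6-note motive the entries are D4, F4, A4, each up a 3rd from the previous.
So cell 4 is C5 F5 E5 D5 G5 E5.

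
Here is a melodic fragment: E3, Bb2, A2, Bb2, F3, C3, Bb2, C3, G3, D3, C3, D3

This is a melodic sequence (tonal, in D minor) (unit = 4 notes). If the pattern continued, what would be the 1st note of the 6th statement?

Grouping in 4s, the 1st note of each cell is E3, F3, G3.
Extending up a 2nd: A3 → Bb3 → C4.

C4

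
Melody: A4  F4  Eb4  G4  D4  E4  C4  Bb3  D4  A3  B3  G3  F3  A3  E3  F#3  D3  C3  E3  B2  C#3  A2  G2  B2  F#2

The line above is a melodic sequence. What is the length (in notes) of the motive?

5

25 notes total. Splitting into 5 groups of 5:
A4 F4 Eb4 G4 D4 | E4 C4 Bb3 D4 A3 | B3 G3 F3 A3 E3 | F#3 D3 C3 E3 B2 | C#3 A2 G2 B2 F#2
Every group is a transposition down a 4th of the one before; no shorter unit works.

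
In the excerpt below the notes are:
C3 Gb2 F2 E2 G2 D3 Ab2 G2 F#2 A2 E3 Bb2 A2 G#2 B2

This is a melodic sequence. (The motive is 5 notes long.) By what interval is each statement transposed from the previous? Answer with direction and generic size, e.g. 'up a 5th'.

Taking 5-note groups, the heads are C3, D3, E3: the pattern moves up a 2nd.
C3 to D3 is up a 2nd.

up a 2nd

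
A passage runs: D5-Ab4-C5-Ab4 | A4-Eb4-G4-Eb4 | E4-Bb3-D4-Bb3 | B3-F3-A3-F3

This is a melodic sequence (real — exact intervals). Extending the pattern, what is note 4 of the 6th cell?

With 4-note cells, note 4 of each statement runs Ab4, Eb4, Bb3, F3.
Carrying that down a 4th forward: C3 → G2.

G2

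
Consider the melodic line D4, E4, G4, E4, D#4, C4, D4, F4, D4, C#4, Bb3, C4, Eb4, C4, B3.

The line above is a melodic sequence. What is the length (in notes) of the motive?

5

15 notes total. Splitting into 3 groups of 5:
D4 E4 G4 E4 D#4 | C4 D4 F4 D4 C#4 | Bb3 C4 Eb4 C4 B3
Each cell is the previous one down a 2nd — so the unit is 5 notes.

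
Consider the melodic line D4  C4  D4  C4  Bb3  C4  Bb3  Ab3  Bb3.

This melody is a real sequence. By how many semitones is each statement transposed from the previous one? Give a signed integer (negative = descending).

-2

With a 3-note motive the entries are D4, C4, Bb3, each down a 2nd from the previous.
Counting half-steps from D4 to C4: -2.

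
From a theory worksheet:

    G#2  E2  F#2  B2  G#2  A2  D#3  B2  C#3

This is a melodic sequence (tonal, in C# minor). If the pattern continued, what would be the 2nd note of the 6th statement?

The unit is 3 notes. Position-2 pitches of the 3 shown cells: E2, G#2, B2.
Carrying that up a 3rd forward: D#3 → F#3 → A3.

A3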